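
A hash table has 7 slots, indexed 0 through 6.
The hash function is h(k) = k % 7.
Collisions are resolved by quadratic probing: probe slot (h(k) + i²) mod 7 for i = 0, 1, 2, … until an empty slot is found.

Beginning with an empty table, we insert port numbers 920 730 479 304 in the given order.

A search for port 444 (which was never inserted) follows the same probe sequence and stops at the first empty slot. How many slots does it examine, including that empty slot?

920 hashes to 3; slot 3 is free -> place at 3.
730 hashes to 2; slot 2 is free -> place at 2.
479 hashes to 3; 3 taken -> place at 4.
304 hashes to 3; 3,4 taken -> place at 0.
Table: [304, _, 730, 920, 479, _, _]
Lookup 444: h=3, probe 3,4,0,5 → slot 5 empty, not found.

4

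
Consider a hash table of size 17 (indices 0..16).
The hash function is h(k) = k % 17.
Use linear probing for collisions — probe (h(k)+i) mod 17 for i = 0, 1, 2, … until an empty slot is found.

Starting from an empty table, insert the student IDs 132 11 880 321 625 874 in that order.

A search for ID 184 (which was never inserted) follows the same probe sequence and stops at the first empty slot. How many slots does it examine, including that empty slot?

132 hashes to 13; slot 13 is free => place at 13.
11 hashes to 11; slot 11 is free => place at 11.
880 hashes to 13; 13 taken => place at 14.
321 hashes to 15; slot 15 is free => place at 15.
625 hashes to 13; 13,14,15 taken => place at 16.
874 hashes to 7; slot 7 is free => place at 7.
Table: [_, _, _, _, _, _, _, 874, _, _, _, 11, _, 132, 880, 321, 625]
Lookup 184: h=14, probe 14,15,16,0 → slot 0 empty, not found.

4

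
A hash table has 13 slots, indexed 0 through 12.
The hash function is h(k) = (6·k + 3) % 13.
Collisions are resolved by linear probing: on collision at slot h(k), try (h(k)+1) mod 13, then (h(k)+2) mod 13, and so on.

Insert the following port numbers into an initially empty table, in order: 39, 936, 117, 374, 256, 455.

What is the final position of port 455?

7

39: h=3 -> slot 3
936: h=3, probe 3,4 -> slot 4
117: h=3, probe 3,4,5 -> slot 5
374: h=11 -> slot 11
256: h=5, probe 5,6 -> slot 6
455: h=3, probe 3,4,5,6,7 -> slot 7
Table: [_, _, _, 39, 936, 117, 256, 455, _, _, _, 374, _]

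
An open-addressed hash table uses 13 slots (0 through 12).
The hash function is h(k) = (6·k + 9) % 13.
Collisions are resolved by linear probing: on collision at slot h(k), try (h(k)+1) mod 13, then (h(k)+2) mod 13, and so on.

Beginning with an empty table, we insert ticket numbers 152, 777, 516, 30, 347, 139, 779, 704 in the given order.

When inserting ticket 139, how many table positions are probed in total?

152: h=11 → slot 11
777: h=4 → slot 4
516: h=11, probe 11,12 → slot 12
30: h=7 → slot 7
347: h=11, probe 11,12,0 → slot 0
139: h=11, probe 11,12,0,1 → slot 1
779: h=3 → slot 3
704: h=8 → slot 8
Table: [347, 139, _, 779, 777, _, _, 30, 704, _, _, 152, 516]

4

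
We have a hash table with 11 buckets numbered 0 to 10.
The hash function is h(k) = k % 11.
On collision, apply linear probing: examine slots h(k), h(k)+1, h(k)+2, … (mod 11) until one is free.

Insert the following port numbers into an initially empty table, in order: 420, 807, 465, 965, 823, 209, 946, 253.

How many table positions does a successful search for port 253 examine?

6

420 hashes to 2; slot 2 is free → place at 2.
807 hashes to 4; slot 4 is free → place at 4.
465 hashes to 3; slot 3 is free → place at 3.
965 hashes to 8; slot 8 is free → place at 8.
823 hashes to 9; slot 9 is free → place at 9.
209 hashes to 0; slot 0 is free → place at 0.
946 hashes to 0; 0 taken → place at 1.
253 hashes to 0; 0,1,2,3,4 taken → place at 5.
Table: [209, 946, 420, 465, 807, 253, _, _, 965, 823, _]
Lookup 253: h=0, probe 0,1,2,3,4,5 → found at 5.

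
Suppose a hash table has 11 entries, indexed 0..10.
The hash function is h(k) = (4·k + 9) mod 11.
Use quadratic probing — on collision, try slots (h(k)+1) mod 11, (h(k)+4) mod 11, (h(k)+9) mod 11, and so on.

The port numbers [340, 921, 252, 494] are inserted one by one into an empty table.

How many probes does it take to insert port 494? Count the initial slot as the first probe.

340 hashes to 5; slot 5 is free -> place at 5.
921 hashes to 8; slot 8 is free -> place at 8.
252 hashes to 5; 5 taken -> place at 6.
494 hashes to 5; 5,6 taken -> place at 9.
Table: [., ., ., ., ., 340, 252, ., 921, 494, .]

3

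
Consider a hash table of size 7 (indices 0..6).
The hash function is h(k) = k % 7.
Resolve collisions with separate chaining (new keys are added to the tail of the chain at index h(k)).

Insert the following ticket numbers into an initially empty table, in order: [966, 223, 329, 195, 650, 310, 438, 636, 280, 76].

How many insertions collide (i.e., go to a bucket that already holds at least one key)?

Insert 966: h=0, bucket 0 empty -> new chain.
Insert 223: h=6, bucket 6 empty -> new chain.
Insert 329: h=0, bucket 0 nonempty -> append to chain.
Insert 195: h=6, bucket 6 nonempty -> append to chain.
Insert 650: h=6, bucket 6 nonempty -> append to chain.
Insert 310: h=2, bucket 2 empty -> new chain.
Insert 438: h=4, bucket 4 empty -> new chain.
Insert 636: h=6, bucket 6 nonempty -> append to chain.
Insert 280: h=0, bucket 0 nonempty -> append to chain.
Insert 76: h=6, bucket 6 nonempty -> append to chain.
Final buckets:
0: 966 -> 329 -> 280
1: .
2: 310
3: .
4: 438
5: .
6: 223 -> 195 -> 650 -> 636 -> 76

6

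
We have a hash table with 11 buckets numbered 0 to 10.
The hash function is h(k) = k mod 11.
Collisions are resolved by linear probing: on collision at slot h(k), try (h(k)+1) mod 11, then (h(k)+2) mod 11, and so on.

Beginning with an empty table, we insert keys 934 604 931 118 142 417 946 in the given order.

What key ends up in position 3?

934 hashes to 10; slot 10 is free -> place at 10.
604 hashes to 10; 10 taken -> place at 0.
931 hashes to 7; slot 7 is free -> place at 7.
118 hashes to 8; slot 8 is free -> place at 8.
142 hashes to 10; 10,0 taken -> place at 1.
417 hashes to 10; 10,0,1 taken -> place at 2.
946 hashes to 0; 0,1,2 taken -> place at 3.
Table: [604, 142, 417, 946, ∅, ∅, ∅, 931, 118, ∅, 934]

946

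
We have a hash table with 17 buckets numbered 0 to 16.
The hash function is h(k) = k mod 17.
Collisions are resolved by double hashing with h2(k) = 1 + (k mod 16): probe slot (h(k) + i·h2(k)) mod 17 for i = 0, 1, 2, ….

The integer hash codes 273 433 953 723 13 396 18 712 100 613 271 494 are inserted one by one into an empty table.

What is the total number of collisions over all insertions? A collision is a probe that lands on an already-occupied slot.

273 hashes to 1; slot 1 is free -> place at 1.
433 hashes to 8; slot 8 is free -> place at 8.
953 hashes to 1, h2=10; 1 taken -> place at 11.
723 hashes to 9; slot 9 is free -> place at 9.
13 hashes to 13; slot 13 is free -> place at 13.
396 hashes to 5; slot 5 is free -> place at 5.
18 hashes to 1, h2=3; 1 taken -> place at 4.
712 hashes to 15; slot 15 is free -> place at 15.
100 hashes to 15, h2=5; 15 taken -> place at 3.
613 hashes to 1, h2=6; 1 taken -> place at 7.
271 hashes to 16; slot 16 is free -> place at 16.
494 hashes to 1, h2=15; 1,16 taken -> place at 14.
Table: [-, 273, -, 100, 18, 396, -, 613, 433, 723, -, 953, -, 13, 494, 712, 271]

6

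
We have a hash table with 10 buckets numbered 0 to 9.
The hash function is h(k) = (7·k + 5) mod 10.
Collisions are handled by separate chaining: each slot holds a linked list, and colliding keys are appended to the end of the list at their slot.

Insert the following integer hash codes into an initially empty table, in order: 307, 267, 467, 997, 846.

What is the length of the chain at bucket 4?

307 -> bucket 4
267 -> bucket 4 (collision)
467 -> bucket 4 (collision)
997 -> bucket 4 (collision)
846 -> bucket 7
Final buckets:
0: ∅
1: ∅
2: ∅
3: ∅
4: 307 -> 267 -> 467 -> 997
5: ∅
6: ∅
7: 846
8: ∅
9: ∅

4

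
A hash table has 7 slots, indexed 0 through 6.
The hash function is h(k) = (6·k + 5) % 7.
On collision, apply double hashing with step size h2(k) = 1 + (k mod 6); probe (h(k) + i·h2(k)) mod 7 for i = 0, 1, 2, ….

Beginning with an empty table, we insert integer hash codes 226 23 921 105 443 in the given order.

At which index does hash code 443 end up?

Insert 226: h=3, slot 3 empty → index 3.
Insert 23: h=3, h2=6, slot 3 occupied → index 2.
Insert 921: h=1, slot 1 empty → index 1.
Insert 105: h=5, slot 5 empty → index 5.
Insert 443: h=3, h2=6, slots 3,2,1 occupied → index 0.
Table: [443, 921, 23, 226, ., 105, .]

0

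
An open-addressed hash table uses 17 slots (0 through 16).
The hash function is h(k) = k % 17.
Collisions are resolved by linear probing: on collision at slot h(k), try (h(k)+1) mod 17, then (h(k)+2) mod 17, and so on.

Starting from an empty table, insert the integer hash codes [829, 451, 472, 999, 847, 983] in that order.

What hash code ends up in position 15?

829 hashes to 13; slot 13 is free => place at 13.
451 hashes to 9; slot 9 is free => place at 9.
472 hashes to 13; 13 taken => place at 14.
999 hashes to 13; 13,14 taken => place at 15.
847 hashes to 14; 14,15 taken => place at 16.
983 hashes to 14; 14,15,16 taken => place at 0.
Table: [983, _, _, _, _, _, _, _, _, 451, _, _, _, 829, 472, 999, 847]

999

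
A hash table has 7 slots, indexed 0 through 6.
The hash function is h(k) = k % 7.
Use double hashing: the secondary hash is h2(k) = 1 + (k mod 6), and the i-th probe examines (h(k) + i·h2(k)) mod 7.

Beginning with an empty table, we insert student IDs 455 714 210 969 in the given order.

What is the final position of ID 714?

Insert 455: h=0, slot 0 empty -> index 0.
Insert 714: h=0, h2=1, slot 0 occupied -> index 1.
Insert 210: h=0, h2=1, slots 0,1 occupied -> index 2.
Insert 969: h=3, slot 3 empty -> index 3.
Table: [455, 714, 210, 969, —, —, —]

1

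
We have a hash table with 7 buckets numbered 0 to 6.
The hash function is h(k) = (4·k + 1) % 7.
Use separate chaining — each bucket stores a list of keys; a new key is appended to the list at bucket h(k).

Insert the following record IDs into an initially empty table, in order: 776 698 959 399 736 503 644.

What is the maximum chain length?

3

776 → bucket 4
698 → bucket 0
959 → bucket 1
399 → bucket 1 (collision)
736 → bucket 5
503 → bucket 4 (collision)
644 → bucket 1 (collision)
Final buckets:
0: 698
1: 959 -> 399 -> 644
2: _
3: _
4: 776 -> 503
5: 736
6: _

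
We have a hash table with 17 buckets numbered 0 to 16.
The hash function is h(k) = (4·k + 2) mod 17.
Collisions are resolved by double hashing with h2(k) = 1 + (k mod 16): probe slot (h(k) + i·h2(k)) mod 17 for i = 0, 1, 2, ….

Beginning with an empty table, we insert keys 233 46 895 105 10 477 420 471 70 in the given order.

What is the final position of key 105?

233: h=16 -> slot 16
46: h=16, h2=15, probe 16,14 -> slot 14
895: h=12 -> slot 12
105: h=14, h2=10, probe 14,7 -> slot 7
10: h=8 -> slot 8
477: h=6 -> slot 6
420: h=16, h2=5, probe 16,4 -> slot 4
471: h=16, h2=8, probe 16,7,15 -> slot 15
70: h=10 -> slot 10
Table: [_, _, _, _, 420, _, 477, 105, 10, _, 70, _, 895, _, 46, 471, 233]

7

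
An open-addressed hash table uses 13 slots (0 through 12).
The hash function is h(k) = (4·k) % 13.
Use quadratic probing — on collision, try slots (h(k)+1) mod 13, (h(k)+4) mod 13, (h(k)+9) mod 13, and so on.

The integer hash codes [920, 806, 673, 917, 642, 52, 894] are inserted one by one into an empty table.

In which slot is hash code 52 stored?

920 hashes to 1; slot 1 is free => place at 1.
806 hashes to 0; slot 0 is free => place at 0.
673 hashes to 1; 1 taken => place at 2.
917 hashes to 2; 2 taken => place at 3.
642 hashes to 7; slot 7 is free => place at 7.
52 hashes to 0; 0,1 taken => place at 4.
894 hashes to 1; 1,2 taken => place at 5.
Table: [806, 920, 673, 917, 52, 894, _, 642, _, _, _, _, _]

4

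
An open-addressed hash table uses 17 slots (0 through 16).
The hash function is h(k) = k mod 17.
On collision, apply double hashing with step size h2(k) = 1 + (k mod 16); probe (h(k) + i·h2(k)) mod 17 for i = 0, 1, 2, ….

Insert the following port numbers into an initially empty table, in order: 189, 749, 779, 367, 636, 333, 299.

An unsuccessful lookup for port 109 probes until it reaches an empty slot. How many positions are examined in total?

4

189 hashes to 2; slot 2 is free => place at 2.
749 hashes to 1; slot 1 is free => place at 1.
779 hashes to 14; slot 14 is free => place at 14.
367 hashes to 10; slot 10 is free => place at 10.
636 hashes to 7; slot 7 is free => place at 7.
333 hashes to 10, h2=14; 10,7 taken => place at 4.
299 hashes to 10, h2=12; 10 taken => place at 5.
Table: [—, 749, 189, —, 333, 299, —, 636, —, —, 367, —, —, —, 779, —, —]
Lookup 109: h=7, h2=14, probe 7,4,1,15 → slot 15 empty, not found.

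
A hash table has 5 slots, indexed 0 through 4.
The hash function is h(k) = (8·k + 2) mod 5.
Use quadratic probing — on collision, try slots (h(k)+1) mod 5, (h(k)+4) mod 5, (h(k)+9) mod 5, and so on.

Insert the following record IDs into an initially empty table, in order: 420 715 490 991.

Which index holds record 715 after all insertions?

420: h=2 → slot 2
715: h=2, probe 2,3 → slot 3
490: h=2, probe 2,3,1 → slot 1
991: h=0 → slot 0
Table: [991, 490, 420, 715, -]

3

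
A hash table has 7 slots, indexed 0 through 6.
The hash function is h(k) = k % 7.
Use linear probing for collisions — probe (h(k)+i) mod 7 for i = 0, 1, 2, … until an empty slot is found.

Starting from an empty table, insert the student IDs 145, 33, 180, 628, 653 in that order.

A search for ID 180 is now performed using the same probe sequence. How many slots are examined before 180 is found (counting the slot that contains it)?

Insert 145: h=5, slot 5 empty → index 5.
Insert 33: h=5, slot 5 occupied → index 6.
Insert 180: h=5, slots 5,6 occupied → index 0.
Insert 628: h=5, slots 5,6,0 occupied → index 1.
Insert 653: h=2, slot 2 empty → index 2.
Table: [180, 628, 653, -, -, 145, 33]
Lookup 180: h=5, probe 5,6,0 → found at 0.

3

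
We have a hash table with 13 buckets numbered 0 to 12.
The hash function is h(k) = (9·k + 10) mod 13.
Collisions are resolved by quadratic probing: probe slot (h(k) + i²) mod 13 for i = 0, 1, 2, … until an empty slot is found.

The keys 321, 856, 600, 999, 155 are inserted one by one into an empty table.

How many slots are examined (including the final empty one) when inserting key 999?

2

Insert 321: h=0, slot 0 empty => index 0.
Insert 856: h=5, slot 5 empty => index 5.
Insert 600: h=2, slot 2 empty => index 2.
Insert 999: h=5, slot 5 occupied => index 6.
Insert 155: h=1, slot 1 empty => index 1.
Table: [321, 155, 600, —, —, 856, 999, —, —, —, —, —, —]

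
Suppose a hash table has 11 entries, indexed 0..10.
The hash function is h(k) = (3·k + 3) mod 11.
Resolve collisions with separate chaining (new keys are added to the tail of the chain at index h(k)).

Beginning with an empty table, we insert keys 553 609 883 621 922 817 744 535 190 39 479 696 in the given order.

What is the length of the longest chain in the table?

553 -> bucket 1
609 -> bucket 4
883 -> bucket 1 (collision)
621 -> bucket 7
922 -> bucket 8
817 -> bucket 1 (collision)
744 -> bucket 2
535 -> bucket 2 (collision)
190 -> bucket 1 (collision)
39 -> bucket 10
479 -> bucket 10 (collision)
696 -> bucket 1 (collision)
Final buckets:
0: —
1: 553 -> 883 -> 817 -> 190 -> 696
2: 744 -> 535
3: —
4: 609
5: —
6: —
7: 621
8: 922
9: —
10: 39 -> 479

5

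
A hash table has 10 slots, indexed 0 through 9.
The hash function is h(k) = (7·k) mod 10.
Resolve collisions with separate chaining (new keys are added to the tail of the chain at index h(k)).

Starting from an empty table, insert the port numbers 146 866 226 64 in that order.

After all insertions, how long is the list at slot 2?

3

Insert 146: h=2, bucket 2 empty → new chain.
Insert 866: h=2, bucket 2 nonempty → append to chain.
Insert 226: h=2, bucket 2 nonempty → append to chain.
Insert 64: h=8, bucket 8 empty → new chain.
Final buckets:
0: —
1: —
2: 146 -> 866 -> 226
3: —
4: —
5: —
6: —
7: —
8: 64
9: —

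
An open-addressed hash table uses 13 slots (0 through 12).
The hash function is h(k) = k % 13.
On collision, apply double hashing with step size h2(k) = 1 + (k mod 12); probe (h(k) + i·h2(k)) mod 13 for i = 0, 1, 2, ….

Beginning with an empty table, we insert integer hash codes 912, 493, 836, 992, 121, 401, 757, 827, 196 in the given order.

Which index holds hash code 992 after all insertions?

0

Insert 912: h=2, slot 2 empty -> index 2.
Insert 493: h=12, slot 12 empty -> index 12.
Insert 836: h=4, slot 4 empty -> index 4.
Insert 992: h=4, h2=9, slot 4 occupied -> index 0.
Insert 121: h=4, h2=2, slot 4 occupied -> index 6.
Insert 401: h=11, slot 11 empty -> index 11.
Insert 757: h=3, slot 3 empty -> index 3.
Insert 827: h=8, slot 8 empty -> index 8.
Insert 196: h=1, slot 1 empty -> index 1.
Table: [992, 196, 912, 757, 836, -, 121, -, 827, -, -, 401, 493]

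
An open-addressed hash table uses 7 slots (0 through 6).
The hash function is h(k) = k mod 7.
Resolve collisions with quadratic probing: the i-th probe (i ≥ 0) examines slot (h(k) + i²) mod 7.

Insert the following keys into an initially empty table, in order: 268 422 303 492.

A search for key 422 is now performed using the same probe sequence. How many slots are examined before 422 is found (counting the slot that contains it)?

268 hashes to 2; slot 2 is free → place at 2.
422 hashes to 2; 2 taken → place at 3.
303 hashes to 2; 2,3 taken → place at 6.
492 hashes to 2; 2,3,6 taken → place at 4.
Table: [—, —, 268, 422, 492, —, 303]
Lookup 422: h=2, probe 2,3 → found at 3.

2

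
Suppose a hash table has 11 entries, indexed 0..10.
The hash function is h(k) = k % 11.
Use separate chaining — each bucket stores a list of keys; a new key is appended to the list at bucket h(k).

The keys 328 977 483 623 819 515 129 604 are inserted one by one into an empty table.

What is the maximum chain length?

3

328 → bucket 9
977 → bucket 9 (collision)
483 → bucket 10
623 → bucket 7
819 → bucket 5
515 → bucket 9 (collision)
129 → bucket 8
604 → bucket 10 (collision)
Final buckets:
0: -
1: -
2: -
3: -
4: -
5: 819
6: -
7: 623
8: 129
9: 328 -> 977 -> 515
10: 483 -> 604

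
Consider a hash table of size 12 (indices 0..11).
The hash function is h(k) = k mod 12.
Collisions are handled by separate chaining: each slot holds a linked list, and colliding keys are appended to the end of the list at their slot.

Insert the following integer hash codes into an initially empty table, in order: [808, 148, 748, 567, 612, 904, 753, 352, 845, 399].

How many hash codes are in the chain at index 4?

5

Insert 808: h=4, bucket 4 empty → new chain.
Insert 148: h=4, bucket 4 nonempty → append to chain.
Insert 748: h=4, bucket 4 nonempty → append to chain.
Insert 567: h=3, bucket 3 empty → new chain.
Insert 612: h=0, bucket 0 empty → new chain.
Insert 904: h=4, bucket 4 nonempty → append to chain.
Insert 753: h=9, bucket 9 empty → new chain.
Insert 352: h=4, bucket 4 nonempty → append to chain.
Insert 845: h=5, bucket 5 empty → new chain.
Insert 399: h=3, bucket 3 nonempty → append to chain.
Final buckets:
0: 612
1: _
2: _
3: 567 -> 399
4: 808 -> 148 -> 748 -> 904 -> 352
5: 845
6: _
7: _
8: _
9: 753
10: _
11: _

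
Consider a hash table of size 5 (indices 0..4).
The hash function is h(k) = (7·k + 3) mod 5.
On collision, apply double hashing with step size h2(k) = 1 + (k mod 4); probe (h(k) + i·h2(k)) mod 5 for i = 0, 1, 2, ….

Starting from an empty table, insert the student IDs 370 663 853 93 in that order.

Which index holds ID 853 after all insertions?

1

370: h=3 → slot 3
663: h=4 → slot 4
853: h=4, h2=2, probe 4,1 → slot 1
93: h=4, h2=2, probe 4,1,3,0 → slot 0
Table: [93, 853, -, 370, 663]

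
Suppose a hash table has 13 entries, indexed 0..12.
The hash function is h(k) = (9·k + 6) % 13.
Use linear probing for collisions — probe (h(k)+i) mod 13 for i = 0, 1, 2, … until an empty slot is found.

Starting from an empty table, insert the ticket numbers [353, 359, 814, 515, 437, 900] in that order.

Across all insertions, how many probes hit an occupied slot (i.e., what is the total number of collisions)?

353: h=11 => slot 11
359: h=0 => slot 0
814: h=0, probe 0,1 => slot 1
515: h=0, probe 0,1,2 => slot 2
437: h=0, probe 0,1,2,3 => slot 3
900: h=7 => slot 7
Table: [359, 814, 515, 437, -, -, -, 900, -, -, -, 353, -]

6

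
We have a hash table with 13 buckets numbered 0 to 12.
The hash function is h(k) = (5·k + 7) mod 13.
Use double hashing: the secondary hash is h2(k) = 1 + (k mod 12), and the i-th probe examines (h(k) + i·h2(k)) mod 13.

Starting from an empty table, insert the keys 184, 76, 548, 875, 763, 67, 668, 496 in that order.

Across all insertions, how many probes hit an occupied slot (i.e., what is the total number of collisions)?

4

184 hashes to 4; slot 4 is free → place at 4.
76 hashes to 10; slot 10 is free → place at 10.
548 hashes to 4, h2=9; 4 taken → place at 0.
875 hashes to 1; slot 1 is free → place at 1.
763 hashes to 0, h2=8; 0 taken → place at 8.
67 hashes to 4, h2=8; 4 taken → place at 12.
668 hashes to 6; slot 6 is free → place at 6.
496 hashes to 4, h2=5; 4 taken → place at 9.
Table: [548, 875, ∅, ∅, 184, ∅, 668, ∅, 763, 496, 76, ∅, 67]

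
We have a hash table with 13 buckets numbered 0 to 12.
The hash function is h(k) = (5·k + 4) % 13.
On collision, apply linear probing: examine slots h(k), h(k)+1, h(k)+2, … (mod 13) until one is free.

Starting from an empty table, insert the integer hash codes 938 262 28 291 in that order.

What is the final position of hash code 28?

3

Insert 938: h=1, slot 1 empty -> index 1.
Insert 262: h=1, slot 1 occupied -> index 2.
Insert 28: h=1, slots 1,2 occupied -> index 3.
Insert 291: h=3, slot 3 occupied -> index 4.
Table: [_, 938, 262, 28, 291, _, _, _, _, _, _, _, _]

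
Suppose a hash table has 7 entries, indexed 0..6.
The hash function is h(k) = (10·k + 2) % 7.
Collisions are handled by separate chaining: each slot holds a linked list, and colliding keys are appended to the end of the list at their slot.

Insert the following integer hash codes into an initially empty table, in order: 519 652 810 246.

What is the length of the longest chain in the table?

519 → bucket 5
652 → bucket 5 (collision)
810 → bucket 3
246 → bucket 5 (collision)
Final buckets:
0: .
1: .
2: .
3: 810
4: .
5: 519 -> 652 -> 246
6: .

3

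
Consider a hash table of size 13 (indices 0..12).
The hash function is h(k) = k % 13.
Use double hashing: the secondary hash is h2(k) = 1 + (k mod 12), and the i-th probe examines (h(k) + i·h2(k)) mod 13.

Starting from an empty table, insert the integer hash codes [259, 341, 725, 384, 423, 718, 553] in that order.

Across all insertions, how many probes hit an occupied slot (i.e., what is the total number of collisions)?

3

259 hashes to 12; slot 12 is free => place at 12.
341 hashes to 3; slot 3 is free => place at 3.
725 hashes to 10; slot 10 is free => place at 10.
384 hashes to 7; slot 7 is free => place at 7.
423 hashes to 7, h2=4; 7 taken => place at 11.
718 hashes to 3, h2=11; 3 taken => place at 1.
553 hashes to 7, h2=2; 7 taken => place at 9.
Table: [_, 718, _, 341, _, _, _, 384, _, 553, 725, 423, 259]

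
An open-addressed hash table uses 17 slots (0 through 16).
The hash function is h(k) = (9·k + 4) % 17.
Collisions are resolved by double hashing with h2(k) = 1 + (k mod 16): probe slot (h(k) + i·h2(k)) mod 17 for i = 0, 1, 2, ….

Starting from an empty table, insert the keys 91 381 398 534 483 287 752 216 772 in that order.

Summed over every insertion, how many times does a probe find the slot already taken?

Insert 91: h=7, slot 7 empty => index 7.
Insert 381: h=16, slot 16 empty => index 16.
Insert 398: h=16, h2=15, slot 16 occupied => index 14.
Insert 534: h=16, h2=7, slot 16 occupied => index 6.
Insert 483: h=16, h2=4, slot 16 occupied => index 3.
Insert 287: h=3, h2=16, slot 3 occupied => index 2.
Insert 752: h=6, h2=1, slots 6,7 occupied => index 8.
Insert 216: h=10, slot 10 empty => index 10.
Insert 772: h=16, h2=5, slot 16 occupied => index 4.
Table: [-, -, 287, 483, 772, -, 534, 91, 752, -, 216, -, -, -, 398, -, 381]

7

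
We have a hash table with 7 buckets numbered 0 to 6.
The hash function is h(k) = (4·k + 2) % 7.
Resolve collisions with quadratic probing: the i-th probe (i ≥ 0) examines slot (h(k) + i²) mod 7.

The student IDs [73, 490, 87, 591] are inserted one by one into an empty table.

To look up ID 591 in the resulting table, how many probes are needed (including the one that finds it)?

3

73: h=0 => slot 0
490: h=2 => slot 2
87: h=0, probe 0,1 => slot 1
591: h=0, probe 0,1,4 => slot 4
Table: [73, 87, 490, ., 591, ., .]
Lookup 591: h=0, probe 0,1,4 → found at 4.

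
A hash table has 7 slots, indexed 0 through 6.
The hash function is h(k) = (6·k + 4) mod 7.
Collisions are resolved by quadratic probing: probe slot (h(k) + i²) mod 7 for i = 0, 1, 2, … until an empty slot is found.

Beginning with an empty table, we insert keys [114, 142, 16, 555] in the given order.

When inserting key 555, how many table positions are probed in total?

4

114 hashes to 2; slot 2 is free => place at 2.
142 hashes to 2; 2 taken => place at 3.
16 hashes to 2; 2,3 taken => place at 6.
555 hashes to 2; 2,3,6 taken => place at 4.
Table: [_, _, 114, 142, 555, _, 16]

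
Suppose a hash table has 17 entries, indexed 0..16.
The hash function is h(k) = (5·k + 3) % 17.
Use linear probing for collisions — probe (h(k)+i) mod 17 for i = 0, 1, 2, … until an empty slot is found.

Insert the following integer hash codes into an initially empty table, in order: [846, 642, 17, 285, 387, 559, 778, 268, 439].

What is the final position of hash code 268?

846 hashes to 0; slot 0 is free → place at 0.
642 hashes to 0; 0 taken → place at 1.
17 hashes to 3; slot 3 is free → place at 3.
285 hashes to 0; 0,1 taken → place at 2.
387 hashes to 0; 0,1,2,3 taken → place at 4.
559 hashes to 10; slot 10 is free → place at 10.
778 hashes to 0; 0,1,2,3,4 taken → place at 5.
268 hashes to 0; 0,1,2,3,4,5 taken → place at 6.
439 hashes to 5; 5,6 taken → place at 7.
Table: [846, 642, 285, 17, 387, 778, 268, 439, —, —, 559, —, —, —, —, —, —]

6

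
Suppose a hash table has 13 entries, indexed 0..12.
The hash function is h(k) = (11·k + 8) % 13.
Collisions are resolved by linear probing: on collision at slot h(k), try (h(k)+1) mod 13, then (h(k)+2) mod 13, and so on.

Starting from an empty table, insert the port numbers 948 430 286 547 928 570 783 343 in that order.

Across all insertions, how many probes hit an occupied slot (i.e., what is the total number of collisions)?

Insert 948: h=10, slot 10 empty -> index 10.
Insert 430: h=6, slot 6 empty -> index 6.
Insert 286: h=8, slot 8 empty -> index 8.
Insert 547: h=6, slot 6 occupied -> index 7.
Insert 928: h=11, slot 11 empty -> index 11.
Insert 570: h=12, slot 12 empty -> index 12.
Insert 783: h=2, slot 2 empty -> index 2.
Insert 343: h=11, slots 11,12 occupied -> index 0.
Table: [343, _, 783, _, _, _, 430, 547, 286, _, 948, 928, 570]

3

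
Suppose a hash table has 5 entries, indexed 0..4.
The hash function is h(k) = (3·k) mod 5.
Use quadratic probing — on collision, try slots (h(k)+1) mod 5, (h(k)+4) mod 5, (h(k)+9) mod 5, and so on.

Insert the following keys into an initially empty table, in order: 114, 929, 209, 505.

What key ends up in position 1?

209

114 hashes to 2; slot 2 is free → place at 2.
929 hashes to 2; 2 taken → place at 3.
209 hashes to 2; 2,3 taken → place at 1.
505 hashes to 0; slot 0 is free → place at 0.
Table: [505, 209, 114, 929, .]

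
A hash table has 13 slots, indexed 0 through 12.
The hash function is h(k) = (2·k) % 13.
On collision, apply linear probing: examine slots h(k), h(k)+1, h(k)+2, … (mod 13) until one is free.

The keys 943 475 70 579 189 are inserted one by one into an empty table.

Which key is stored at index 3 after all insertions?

Insert 943: h=1, slot 1 empty -> index 1.
Insert 475: h=1, slot 1 occupied -> index 2.
Insert 70: h=10, slot 10 empty -> index 10.
Insert 579: h=1, slots 1,2 occupied -> index 3.
Insert 189: h=1, slots 1,2,3 occupied -> index 4.
Table: [-, 943, 475, 579, 189, -, -, -, -, -, 70, -, -]

579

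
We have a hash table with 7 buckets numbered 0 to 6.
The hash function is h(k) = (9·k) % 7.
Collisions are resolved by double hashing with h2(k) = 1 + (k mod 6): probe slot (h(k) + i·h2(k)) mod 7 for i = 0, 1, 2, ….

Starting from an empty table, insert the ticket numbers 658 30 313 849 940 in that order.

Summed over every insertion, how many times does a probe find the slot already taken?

658: h=0 -> slot 0
30: h=4 -> slot 4
313: h=3 -> slot 3
849: h=4, h2=4, probe 4,1 -> slot 1
940: h=4, h2=5, probe 4,2 -> slot 2
Table: [658, 849, 940, 313, 30, —, —]

2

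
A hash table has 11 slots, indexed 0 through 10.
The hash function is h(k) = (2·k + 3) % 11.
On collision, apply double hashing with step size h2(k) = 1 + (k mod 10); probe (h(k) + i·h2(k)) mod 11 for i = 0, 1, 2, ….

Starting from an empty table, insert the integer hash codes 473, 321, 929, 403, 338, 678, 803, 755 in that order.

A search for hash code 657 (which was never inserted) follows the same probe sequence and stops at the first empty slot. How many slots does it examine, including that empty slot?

2

473: h=3 -> slot 3
321: h=7 -> slot 7
929: h=2 -> slot 2
403: h=6 -> slot 6
338: h=8 -> slot 8
678: h=6, h2=9, probe 6,4 -> slot 4
803: h=3, h2=4, probe 3,7,0 -> slot 0
755: h=6, h2=6, probe 6,1 -> slot 1
Table: [803, 755, 929, 473, 678, -, 403, 321, 338, -, -]
Lookup 657: h=8, h2=8, probe 8,5 → slot 5 empty, not found.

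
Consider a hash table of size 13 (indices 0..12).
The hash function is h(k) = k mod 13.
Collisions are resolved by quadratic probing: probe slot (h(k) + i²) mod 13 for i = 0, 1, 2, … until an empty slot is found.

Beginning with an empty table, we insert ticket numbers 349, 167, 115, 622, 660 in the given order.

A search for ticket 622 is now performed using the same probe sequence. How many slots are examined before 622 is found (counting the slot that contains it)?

4

349 hashes to 11; slot 11 is free -> place at 11.
167 hashes to 11; 11 taken -> place at 12.
115 hashes to 11; 11,12 taken -> place at 2.
622 hashes to 11; 11,12,2 taken -> place at 7.
660 hashes to 10; slot 10 is free -> place at 10.
Table: [., ., 115, ., ., ., ., 622, ., ., 660, 349, 167]
Lookup 622: h=11, probe 11,12,2,7 → found at 7.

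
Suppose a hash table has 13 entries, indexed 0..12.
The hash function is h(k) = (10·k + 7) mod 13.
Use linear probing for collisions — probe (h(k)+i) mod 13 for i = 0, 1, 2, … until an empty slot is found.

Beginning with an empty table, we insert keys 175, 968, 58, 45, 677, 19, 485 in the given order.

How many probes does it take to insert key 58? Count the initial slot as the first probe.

3

Insert 175: h=2, slot 2 empty => index 2.
Insert 968: h=2, slot 2 occupied => index 3.
Insert 58: h=2, slots 2,3 occupied => index 4.
Insert 45: h=2, slots 2,3,4 occupied => index 5.
Insert 677: h=4, slots 4,5 occupied => index 6.
Insert 19: h=2, slots 2,3,4,5,6 occupied => index 7.
Insert 485: h=8, slot 8 empty => index 8.
Table: [_, _, 175, 968, 58, 45, 677, 19, 485, _, _, _, _]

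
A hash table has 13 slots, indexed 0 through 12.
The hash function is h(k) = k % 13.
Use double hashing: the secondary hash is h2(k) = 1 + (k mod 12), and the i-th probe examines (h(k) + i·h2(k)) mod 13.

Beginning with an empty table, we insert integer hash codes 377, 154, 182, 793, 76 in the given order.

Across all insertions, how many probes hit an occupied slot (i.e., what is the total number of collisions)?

4

377 hashes to 0; slot 0 is free => place at 0.
154 hashes to 11; slot 11 is free => place at 11.
182 hashes to 0, h2=3; 0 taken => place at 3.
793 hashes to 0, h2=2; 0 taken => place at 2.
76 hashes to 11, h2=5; 11,3 taken => place at 8.
Table: [377, ., 793, 182, ., ., ., ., 76, ., ., 154, .]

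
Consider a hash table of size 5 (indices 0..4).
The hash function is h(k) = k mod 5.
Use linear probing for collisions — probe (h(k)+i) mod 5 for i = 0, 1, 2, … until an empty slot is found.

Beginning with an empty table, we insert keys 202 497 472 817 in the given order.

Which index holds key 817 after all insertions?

202 hashes to 2; slot 2 is free → place at 2.
497 hashes to 2; 2 taken → place at 3.
472 hashes to 2; 2,3 taken → place at 4.
817 hashes to 2; 2,3,4 taken → place at 0.
Table: [817, _, 202, 497, 472]

0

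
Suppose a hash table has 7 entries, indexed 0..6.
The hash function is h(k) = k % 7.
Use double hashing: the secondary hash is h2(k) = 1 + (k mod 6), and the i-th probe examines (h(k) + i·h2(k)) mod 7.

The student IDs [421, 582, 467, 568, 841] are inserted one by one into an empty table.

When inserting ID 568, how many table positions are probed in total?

2

Insert 421: h=1, slot 1 empty → index 1.
Insert 582: h=1, h2=1, slot 1 occupied → index 2.
Insert 467: h=5, slot 5 empty → index 5.
Insert 568: h=1, h2=5, slot 1 occupied → index 6.
Insert 841: h=1, h2=2, slot 1 occupied → index 3.
Table: [∅, 421, 582, 841, ∅, 467, 568]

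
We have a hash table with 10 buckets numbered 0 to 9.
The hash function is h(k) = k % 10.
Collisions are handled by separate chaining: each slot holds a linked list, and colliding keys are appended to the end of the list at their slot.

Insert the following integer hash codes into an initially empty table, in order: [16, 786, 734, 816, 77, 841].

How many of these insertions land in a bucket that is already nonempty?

16 → bucket 6
786 → bucket 6 (collision)
734 → bucket 4
816 → bucket 6 (collision)
77 → bucket 7
841 → bucket 1
Final buckets:
0: —
1: 841
2: —
3: —
4: 734
5: —
6: 16 -> 786 -> 816
7: 77
8: —
9: —

2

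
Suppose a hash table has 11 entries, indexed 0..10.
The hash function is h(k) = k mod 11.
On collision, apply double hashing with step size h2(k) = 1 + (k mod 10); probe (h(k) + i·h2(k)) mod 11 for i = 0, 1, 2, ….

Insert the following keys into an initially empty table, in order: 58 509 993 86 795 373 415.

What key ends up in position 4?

795

58 hashes to 3; slot 3 is free -> place at 3.
509 hashes to 3, h2=10; 3 taken -> place at 2.
993 hashes to 3, h2=4; 3 taken -> place at 7.
86 hashes to 9; slot 9 is free -> place at 9.
795 hashes to 3, h2=6; 3,9 taken -> place at 4.
373 hashes to 10; slot 10 is free -> place at 10.
415 hashes to 8; slot 8 is free -> place at 8.
Table: [∅, ∅, 509, 58, 795, ∅, ∅, 993, 415, 86, 373]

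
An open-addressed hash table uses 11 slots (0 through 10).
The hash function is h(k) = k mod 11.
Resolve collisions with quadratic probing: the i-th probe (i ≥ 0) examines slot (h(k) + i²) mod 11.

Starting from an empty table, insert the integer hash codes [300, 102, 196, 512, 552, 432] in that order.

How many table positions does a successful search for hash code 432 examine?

3

300: h=3 => slot 3
102: h=3, probe 3,4 => slot 4
196: h=9 => slot 9
512: h=6 => slot 6
552: h=2 => slot 2
432: h=3, probe 3,4,7 => slot 7
Table: [., ., 552, 300, 102, ., 512, 432, ., 196, .]
Lookup 432: h=3, probe 3,4,7 → found at 7.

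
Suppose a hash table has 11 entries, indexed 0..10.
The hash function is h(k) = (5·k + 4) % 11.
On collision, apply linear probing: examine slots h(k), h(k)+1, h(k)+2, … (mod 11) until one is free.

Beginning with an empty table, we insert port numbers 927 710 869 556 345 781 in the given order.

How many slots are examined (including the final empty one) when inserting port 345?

927: h=8 → slot 8
710: h=1 → slot 1
869: h=4 → slot 4
556: h=1, probe 1,2 → slot 2
345: h=2, probe 2,3 → slot 3
781: h=4, probe 4,5 → slot 5
Table: [_, 710, 556, 345, 869, 781, _, _, 927, _, _]

2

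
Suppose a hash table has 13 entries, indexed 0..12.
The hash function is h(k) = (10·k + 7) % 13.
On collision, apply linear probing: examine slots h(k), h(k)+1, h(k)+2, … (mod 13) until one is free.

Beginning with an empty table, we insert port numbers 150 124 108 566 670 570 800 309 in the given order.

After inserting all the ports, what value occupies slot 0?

124

150 hashes to 12; slot 12 is free => place at 12.
124 hashes to 12; 12 taken => place at 0.
108 hashes to 8; slot 8 is free => place at 8.
566 hashes to 12; 12,0 taken => place at 1.
670 hashes to 12; 12,0,1 taken => place at 2.
570 hashes to 0; 0,1,2 taken => place at 3.
800 hashes to 12; 12,0,1,2,3 taken => place at 4.
309 hashes to 3; 3,4 taken => place at 5.
Table: [124, 566, 670, 570, 800, 309, -, -, 108, -, -, -, 150]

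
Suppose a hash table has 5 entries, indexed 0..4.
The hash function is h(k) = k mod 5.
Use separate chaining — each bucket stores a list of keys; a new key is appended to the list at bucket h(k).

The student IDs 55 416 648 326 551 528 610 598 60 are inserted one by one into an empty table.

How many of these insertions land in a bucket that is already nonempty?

6

Insert 55: h=0, bucket 0 empty -> new chain.
Insert 416: h=1, bucket 1 empty -> new chain.
Insert 648: h=3, bucket 3 empty -> new chain.
Insert 326: h=1, bucket 1 nonempty -> append to chain.
Insert 551: h=1, bucket 1 nonempty -> append to chain.
Insert 528: h=3, bucket 3 nonempty -> append to chain.
Insert 610: h=0, bucket 0 nonempty -> append to chain.
Insert 598: h=3, bucket 3 nonempty -> append to chain.
Insert 60: h=0, bucket 0 nonempty -> append to chain.
Final buckets:
0: 55 -> 610 -> 60
1: 416 -> 326 -> 551
2: -
3: 648 -> 528 -> 598
4: -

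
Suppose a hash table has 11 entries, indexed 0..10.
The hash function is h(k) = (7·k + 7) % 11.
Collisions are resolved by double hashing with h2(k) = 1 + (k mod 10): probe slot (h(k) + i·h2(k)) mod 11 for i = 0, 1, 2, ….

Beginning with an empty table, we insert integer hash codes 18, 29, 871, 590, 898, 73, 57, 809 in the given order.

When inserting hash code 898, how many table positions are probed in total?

3

Insert 18: h=1, slot 1 empty -> index 1.
Insert 29: h=1, h2=10, slot 1 occupied -> index 0.
Insert 871: h=10, slot 10 empty -> index 10.
Insert 590: h=1, h2=1, slot 1 occupied -> index 2.
Insert 898: h=1, h2=9, slots 1,10 occupied -> index 8.
Insert 73: h=1, h2=4, slot 1 occupied -> index 5.
Insert 57: h=10, h2=8, slot 10 occupied -> index 7.
Insert 809: h=5, h2=10, slot 5 occupied -> index 4.
Table: [29, 18, 590, ∅, 809, 73, ∅, 57, 898, ∅, 871]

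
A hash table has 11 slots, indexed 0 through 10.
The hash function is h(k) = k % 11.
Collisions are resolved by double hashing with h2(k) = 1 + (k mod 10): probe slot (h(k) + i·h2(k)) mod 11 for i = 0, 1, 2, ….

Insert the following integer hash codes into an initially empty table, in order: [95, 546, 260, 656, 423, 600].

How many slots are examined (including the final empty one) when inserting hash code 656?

Insert 95: h=7, slot 7 empty → index 7.
Insert 546: h=7, h2=7, slot 7 occupied → index 3.
Insert 260: h=7, h2=1, slot 7 occupied → index 8.
Insert 656: h=7, h2=7, slots 7,3 occupied → index 10.
Insert 423: h=5, slot 5 empty → index 5.
Insert 600: h=6, slot 6 empty → index 6.
Table: [∅, ∅, ∅, 546, ∅, 423, 600, 95, 260, ∅, 656]

3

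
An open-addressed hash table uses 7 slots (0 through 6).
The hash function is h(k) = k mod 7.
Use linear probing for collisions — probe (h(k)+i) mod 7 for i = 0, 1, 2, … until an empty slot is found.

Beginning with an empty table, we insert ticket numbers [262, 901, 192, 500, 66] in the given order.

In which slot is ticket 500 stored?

262 hashes to 3; slot 3 is free => place at 3.
901 hashes to 5; slot 5 is free => place at 5.
192 hashes to 3; 3 taken => place at 4.
500 hashes to 3; 3,4,5 taken => place at 6.
66 hashes to 3; 3,4,5,6 taken => place at 0.
Table: [66, _, _, 262, 192, 901, 500]

6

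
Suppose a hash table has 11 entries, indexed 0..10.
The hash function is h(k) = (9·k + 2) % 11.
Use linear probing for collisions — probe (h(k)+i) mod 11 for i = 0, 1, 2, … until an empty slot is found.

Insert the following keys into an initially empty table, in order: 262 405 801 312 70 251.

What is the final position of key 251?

10

262 hashes to 6; slot 6 is free -> place at 6.
405 hashes to 6; 6 taken -> place at 7.
801 hashes to 6; 6,7 taken -> place at 8.
312 hashes to 5; slot 5 is free -> place at 5.
70 hashes to 5; 5,6,7,8 taken -> place at 9.
251 hashes to 6; 6,7,8,9 taken -> place at 10.
Table: [-, -, -, -, -, 312, 262, 405, 801, 70, 251]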